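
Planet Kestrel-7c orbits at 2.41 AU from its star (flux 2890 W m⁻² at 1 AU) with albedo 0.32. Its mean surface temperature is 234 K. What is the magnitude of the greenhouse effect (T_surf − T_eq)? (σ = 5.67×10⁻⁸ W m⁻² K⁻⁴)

ΔT ≈ 37.5 K

S = 2890/2.41² = 497.6 W m⁻².
T_eq = [S(1−A)/(4σ)]^(1/4) = [497.6×0.68/(4×5.67×10⁻⁸)]^(1/4) = 196.5 K.
ΔT = T_surf − T_eq = 234 − 196.5.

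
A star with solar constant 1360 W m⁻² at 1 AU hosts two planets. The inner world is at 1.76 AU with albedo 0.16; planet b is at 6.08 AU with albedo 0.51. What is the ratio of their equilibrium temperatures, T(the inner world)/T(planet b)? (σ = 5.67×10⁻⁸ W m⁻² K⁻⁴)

T_eq = [S₀(1−A)/(4σd²)]^(1/4), so T ∝ (1−A)^(1/4) / √d.
T₁ = [1360×0.84/(4×5.67×10⁻⁸×1.76²)]^(1/4) = 200.81 K.
T₂ = [1360×0.49/(4×5.67×10⁻⁸×6.08²)]^(1/4) = 94.42 K.

T₁/T₂ ≈ 2.127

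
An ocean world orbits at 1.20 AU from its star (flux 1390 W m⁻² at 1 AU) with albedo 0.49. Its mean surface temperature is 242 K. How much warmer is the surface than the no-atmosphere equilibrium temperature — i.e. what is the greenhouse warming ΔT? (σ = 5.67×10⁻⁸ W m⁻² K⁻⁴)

S = 1390/1.20² = 965.3 W m⁻².
T_eq = [S(1−A)/(4σ)]^(1/4) = [965.3×0.51/(4×5.67×10⁻⁸)]^(1/4) = 215.8 K.
ΔT = T_surf − T_eq = 242 − 215.8.

ΔT ≈ 26.2 K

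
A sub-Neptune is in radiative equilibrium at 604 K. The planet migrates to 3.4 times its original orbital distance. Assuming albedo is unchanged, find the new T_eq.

T_eq ∝ L^(1/4) · d^(−1/2).
T′ = 604 / 3.4^(1/2) = 328 K.

T_eq ≈ 328 K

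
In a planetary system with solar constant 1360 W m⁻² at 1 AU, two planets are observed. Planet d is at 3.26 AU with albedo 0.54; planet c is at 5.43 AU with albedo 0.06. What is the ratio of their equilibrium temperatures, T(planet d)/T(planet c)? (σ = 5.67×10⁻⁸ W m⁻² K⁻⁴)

T₁/T₂ ≈ 1.079

T_eq = [S₀(1−A)/(4σd²)]^(1/4), so T ∝ (1−A)^(1/4) / √d.
T₁ = [1360×0.46/(4×5.67×10⁻⁸×3.26²)]^(1/4) = 126.93 K.
T₂ = [1360×0.94/(4×5.67×10⁻⁸×5.43²)]^(1/4) = 117.59 K.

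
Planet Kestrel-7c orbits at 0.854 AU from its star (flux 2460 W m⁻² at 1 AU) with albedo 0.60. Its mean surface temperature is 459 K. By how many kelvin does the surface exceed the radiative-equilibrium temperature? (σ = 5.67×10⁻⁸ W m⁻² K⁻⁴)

S = 2460/0.854² = 3373 W m⁻².
T_eq = [S(1−A)/(4σ)]^(1/4) = [3373×0.40/(4×5.67×10⁻⁸)]^(1/4) = 277.7 K.
ΔT = T_surf − T_eq = 459 − 277.7.

ΔT ≈ 181.3 K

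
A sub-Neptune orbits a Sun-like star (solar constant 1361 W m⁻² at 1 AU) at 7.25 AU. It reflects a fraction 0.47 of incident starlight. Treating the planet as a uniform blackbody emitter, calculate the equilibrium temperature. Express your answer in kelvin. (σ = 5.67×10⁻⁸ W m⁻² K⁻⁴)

Flux at 7.25 AU: S = 1361/7.25² = 25.9 W m⁻².
Energy balance: absorbed = emitted ⇒ πR²·S(1−A) = 4πR²·σT_eq⁴, so T_eq⁴ = S(1−A)/(4σ).
T_eq = [25.9 × 0.53 / (4 × 5.67×10⁻⁸)]^(1/4) = (6.05×10⁷)^(1/4) = 88.2 K.

T_eq ≈ 88.2 K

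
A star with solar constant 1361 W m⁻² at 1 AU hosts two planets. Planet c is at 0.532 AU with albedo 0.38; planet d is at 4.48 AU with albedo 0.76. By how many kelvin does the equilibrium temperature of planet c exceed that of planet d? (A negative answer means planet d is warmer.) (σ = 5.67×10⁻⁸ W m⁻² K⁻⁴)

T_eq = [S₀(1−A)/(4σd²)]^(1/4), so T ∝ (1−A)^(1/4) / √d.
T₁ = [1361×0.62/(4×5.67×10⁻⁸×0.532²)]^(1/4) = 338.61 K.
T₂ = [1361×0.24/(4×5.67×10⁻⁸×4.48²)]^(1/4) = 92.04 K.

ΔT ≈ 246.6 K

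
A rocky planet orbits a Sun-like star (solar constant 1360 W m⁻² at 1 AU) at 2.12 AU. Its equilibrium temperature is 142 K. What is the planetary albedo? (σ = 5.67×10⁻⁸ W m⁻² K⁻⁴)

A ≈ 0.70

Flux at 2.12 AU: S = 1360/2.12² = 303 W m⁻².
From T_eq⁴ = S(1−A)/(4σ): 1−A = 4σT_eq⁴/S.
1−A = 4 × 5.67×10⁻⁸ × (142)⁴ / 303 = 0.305.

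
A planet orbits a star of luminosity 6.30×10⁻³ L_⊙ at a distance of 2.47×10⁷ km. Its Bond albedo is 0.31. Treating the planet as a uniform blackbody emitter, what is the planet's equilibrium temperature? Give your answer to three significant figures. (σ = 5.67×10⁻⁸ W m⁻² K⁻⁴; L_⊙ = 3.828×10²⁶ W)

d = 2.47×10⁷ km = 2.47×10¹⁰ m.
L = 6.30×10⁻³ × 3.828×10²⁶ = 2.41×10²⁴ W.
Flux: S = L/(4πd²) = 2.41×10²⁴/(4π×(2.47×10¹⁰)²) = 315 W m⁻².
Energy balance: absorbed = emitted ⇒ πR²·S(1−A) = 4πR²·σT_eq⁴, so T_eq⁴ = S(1−A)/(4σ).
T_eq = [315 × 0.69 / (4 × 5.67×10⁻⁸)]^(1/4) = (9.57×10⁸)^(1/4) = 176 K.

T_eq ≈ 176 K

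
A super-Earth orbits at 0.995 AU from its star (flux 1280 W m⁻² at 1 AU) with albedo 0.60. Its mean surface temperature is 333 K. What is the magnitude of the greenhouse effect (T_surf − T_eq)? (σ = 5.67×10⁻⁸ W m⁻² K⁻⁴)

S = 1280/0.995² = 1293 W m⁻².
T_eq = [S(1−A)/(4σ)]^(1/4) = [1293×0.40/(4×5.67×10⁻⁸)]^(1/4) = 218.5 K.
ΔT = T_surf − T_eq = 333 − 218.5.

ΔT ≈ 114.5 K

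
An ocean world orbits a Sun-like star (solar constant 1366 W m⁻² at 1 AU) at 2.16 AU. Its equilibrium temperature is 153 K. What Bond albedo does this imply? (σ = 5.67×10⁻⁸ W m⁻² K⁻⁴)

Flux at 2.16 AU: S = 1366/2.16² = 293 W m⁻².
From T_eq⁴ = S(1−A)/(4σ): 1−A = 4σT_eq⁴/S.
1−A = 4 × 5.67×10⁻⁸ × (153)⁴ / 293 = 0.424.

A ≈ 0.58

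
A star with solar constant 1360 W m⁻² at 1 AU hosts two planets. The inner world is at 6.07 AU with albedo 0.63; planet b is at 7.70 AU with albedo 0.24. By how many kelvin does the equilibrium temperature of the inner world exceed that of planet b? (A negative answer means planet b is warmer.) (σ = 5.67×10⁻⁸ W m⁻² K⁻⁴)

ΔT ≈ -5.5 K

T_eq = [S₀(1−A)/(4σd²)]^(1/4), so T ∝ (1−A)^(1/4) / √d.
T₁ = [1360×0.37/(4×5.67×10⁻⁸×6.07²)]^(1/4) = 88.09 K.
T₂ = [1360×0.76/(4×5.67×10⁻⁸×7.70²)]^(1/4) = 93.63 K.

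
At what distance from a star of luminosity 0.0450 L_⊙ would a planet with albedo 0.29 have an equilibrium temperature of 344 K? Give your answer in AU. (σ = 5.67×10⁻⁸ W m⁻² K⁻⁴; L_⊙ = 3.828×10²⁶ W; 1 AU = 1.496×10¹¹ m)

d ≈ 0.117 AU

L = 0.0450 × 3.828×10²⁶ = 1.72×10²⁵ W.
From T_eq⁴ = L(1−A)/(16πσd²): d = √[L(1−A)/(16πσT_eq⁴)].
d = √[1.72×10²⁵ × 0.71 / (16π × 5.67×10⁻⁸ × (344)⁴)] = 1.75×10¹⁰ m = 0.117 AU.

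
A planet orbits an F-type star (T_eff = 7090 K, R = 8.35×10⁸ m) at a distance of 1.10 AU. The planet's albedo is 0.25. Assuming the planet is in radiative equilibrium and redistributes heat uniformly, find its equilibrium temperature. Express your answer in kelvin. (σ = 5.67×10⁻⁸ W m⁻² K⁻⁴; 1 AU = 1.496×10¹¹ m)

T_eq ≈ 332 K

d = 1.10 AU = 1.65×10¹¹ m.
L = 4πR_⋆²σT_⋆⁴ = 4π(8.35×10⁸)² × 5.67×10⁻⁸ × (7090)⁴ = 1.26×10²⁷ W.
S = L/(4πd²) = 3690 W m⁻².
Energy balance: absorbed = emitted ⇒ πR²·S(1−A) = 4πR²·σT_eq⁴, so T_eq⁴ = S(1−A)/(4σ).
T_eq = [3690 × 0.75 / (4 × 5.67×10⁻⁸)]^(1/4) = (1.22×10¹⁰)^(1/4) = 332 K.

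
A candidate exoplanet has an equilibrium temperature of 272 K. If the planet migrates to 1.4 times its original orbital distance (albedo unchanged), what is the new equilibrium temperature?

T_eq ∝ L^(1/4) · d^(−1/2).
T′ = 272 / 1.4^(1/2) = 230 K.

T_eq ≈ 230 K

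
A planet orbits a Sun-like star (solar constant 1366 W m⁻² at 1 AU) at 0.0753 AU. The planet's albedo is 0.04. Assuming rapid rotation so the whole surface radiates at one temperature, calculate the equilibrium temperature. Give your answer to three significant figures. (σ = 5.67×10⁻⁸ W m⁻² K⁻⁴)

Flux at 0.0753 AU: S = 1366/0.0753² = 2.41×10⁵ W m⁻².
Energy balance: absorbed = emitted ⇒ πR²·S(1−A) = 4πR²·σT_eq⁴, so T_eq⁴ = S(1−A)/(4σ).
T_eq = [2.41×10⁵ × 0.96 / (4 × 5.67×10⁻⁸)]^(1/4) = (1.02×10¹²)^(1/4) = 1000 K.

T_eq ≈ 1000 K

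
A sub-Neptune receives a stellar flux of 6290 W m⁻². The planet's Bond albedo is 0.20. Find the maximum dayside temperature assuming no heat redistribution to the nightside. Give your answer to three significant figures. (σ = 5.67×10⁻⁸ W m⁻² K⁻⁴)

With no redistribution each surface element balances locally: S(1−A) = σT⁴.
T = [6290 × 0.80 / 5.67×10⁻⁸]^(1/4) = (8.87×10¹⁰)^(1/4) = 546 K.

T_ss ≈ 546 K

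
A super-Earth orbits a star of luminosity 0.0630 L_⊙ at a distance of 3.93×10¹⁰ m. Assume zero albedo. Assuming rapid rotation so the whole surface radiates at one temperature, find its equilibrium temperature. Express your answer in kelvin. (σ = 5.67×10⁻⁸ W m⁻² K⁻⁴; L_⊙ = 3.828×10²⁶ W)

L = 0.0630 × 3.828×10²⁶ = 2.41×10²⁵ W.
Flux: S = L/(4πd²) = 2.41×10²⁵/(4π×(3.93×10¹⁰)²) = 1240 W m⁻².
Energy balance: absorbed = emitted ⇒ πR²·S(1−A) = 4πR²·σT_eq⁴, so T_eq⁴ = S(1−A)/(4σ).
T_eq = [1240 × 1.00 / (4 × 5.67×10⁻⁸)]^(1/4) = (5.48×10⁹)^(1/4) = 272 K.

T_eq ≈ 272 K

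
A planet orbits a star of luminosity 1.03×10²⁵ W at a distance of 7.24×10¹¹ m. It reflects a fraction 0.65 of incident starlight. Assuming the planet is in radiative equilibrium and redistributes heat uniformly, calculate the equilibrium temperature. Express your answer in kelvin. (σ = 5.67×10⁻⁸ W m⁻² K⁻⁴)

Flux: S = L/(4πd²) = 1.03×10²⁵/(4π×(7.24×10¹¹)²) = 1.56 W m⁻².
Energy balance: absorbed = emitted ⇒ πR²·S(1−A) = 4πR²·σT_eq⁴, so T_eq⁴ = S(1−A)/(4σ).
T_eq = [1.56 × 0.35 / (4 × 5.67×10⁻⁸)]^(1/4) = (2.41×10⁶)^(1/4) = 39.4 K.

T_eq ≈ 39.4 K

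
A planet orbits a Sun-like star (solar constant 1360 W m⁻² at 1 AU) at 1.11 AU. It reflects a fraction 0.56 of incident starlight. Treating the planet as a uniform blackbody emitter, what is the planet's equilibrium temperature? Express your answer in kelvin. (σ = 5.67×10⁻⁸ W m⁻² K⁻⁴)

T_eq ≈ 215 K

Flux at 1.11 AU: S = 1360/1.11² = 1100 W m⁻².
Energy balance: absorbed = emitted ⇒ πR²·S(1−A) = 4πR²·σT_eq⁴, so T_eq⁴ = S(1−A)/(4σ).
T_eq = [1100 × 0.44 / (4 × 5.67×10⁻⁸)]^(1/4) = (2.14×10⁹)^(1/4) = 215 K.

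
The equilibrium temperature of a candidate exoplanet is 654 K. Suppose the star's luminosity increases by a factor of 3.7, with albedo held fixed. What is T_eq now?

T_eq ≈ 907 K

T_eq ∝ L^(1/4) · d^(−1/2).
T′ = 654 × 3.7^(1/4) = 907 K.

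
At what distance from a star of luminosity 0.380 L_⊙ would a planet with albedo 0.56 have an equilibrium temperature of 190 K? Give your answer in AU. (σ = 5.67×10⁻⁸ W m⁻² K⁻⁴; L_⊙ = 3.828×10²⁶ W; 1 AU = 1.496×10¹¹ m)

L = 0.380 × 3.828×10²⁶ = 1.45×10²⁶ W.
From T_eq⁴ = L(1−A)/(16πσd²): d = √[L(1−A)/(16πσT_eq⁴)].
d = √[1.45×10²⁶ × 0.44 / (16π × 5.67×10⁻⁸ × (190)⁴)] = 1.31×10¹¹ m = 0.877 AU.

d ≈ 0.877 AU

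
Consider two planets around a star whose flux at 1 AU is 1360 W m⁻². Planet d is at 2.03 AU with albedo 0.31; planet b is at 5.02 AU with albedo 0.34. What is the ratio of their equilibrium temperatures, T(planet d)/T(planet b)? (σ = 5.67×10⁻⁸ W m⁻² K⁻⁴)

T₁/T₂ ≈ 1.590

T_eq = [S₀(1−A)/(4σd²)]^(1/4), so T ∝ (1−A)^(1/4) / √d.
T₁ = [1360×0.69/(4×5.67×10⁻⁸×2.03²)]^(1/4) = 178.01 K.
T₂ = [1360×0.66/(4×5.67×10⁻⁸×5.02²)]^(1/4) = 111.95 K.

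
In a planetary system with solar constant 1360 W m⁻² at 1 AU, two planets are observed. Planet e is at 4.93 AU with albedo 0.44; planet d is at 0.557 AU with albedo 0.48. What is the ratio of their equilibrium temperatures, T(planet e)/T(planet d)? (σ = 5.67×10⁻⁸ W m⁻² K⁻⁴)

T₁/T₂ ≈ 0.342

T_eq = [S₀(1−A)/(4σd²)]^(1/4), so T ∝ (1−A)^(1/4) / √d.
T₁ = [1360×0.56/(4×5.67×10⁻⁸×4.93²)]^(1/4) = 108.42 K.
T₂ = [1360×0.52/(4×5.67×10⁻⁸×0.557²)]^(1/4) = 316.63 K.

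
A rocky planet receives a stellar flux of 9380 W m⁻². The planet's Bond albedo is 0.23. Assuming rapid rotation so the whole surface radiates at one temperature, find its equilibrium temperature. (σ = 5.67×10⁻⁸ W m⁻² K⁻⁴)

T_eq ≈ 422 K

Energy balance: absorbed = emitted ⇒ πR²·S(1−A) = 4πR²·σT_eq⁴, so T_eq⁴ = S(1−A)/(4σ).
T_eq = [9380 × 0.77 / (4 × 5.67×10⁻⁸)]^(1/4) = (3.18×10¹⁰)^(1/4) = 422 K.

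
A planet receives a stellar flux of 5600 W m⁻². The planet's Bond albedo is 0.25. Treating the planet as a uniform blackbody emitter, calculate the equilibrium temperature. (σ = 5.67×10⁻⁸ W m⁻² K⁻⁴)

T_eq ≈ 369 K

Energy balance: absorbed = emitted ⇒ πR²·S(1−A) = 4πR²·σT_eq⁴, so T_eq⁴ = S(1−A)/(4σ).
T_eq = [5600 × 0.75 / (4 × 5.67×10⁻⁸)]^(1/4) = (1.85×10¹⁰)^(1/4) = 369 K.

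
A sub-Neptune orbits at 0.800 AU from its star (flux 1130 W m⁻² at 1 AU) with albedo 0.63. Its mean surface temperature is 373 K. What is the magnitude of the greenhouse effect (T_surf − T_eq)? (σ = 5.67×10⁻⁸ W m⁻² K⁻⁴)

ΔT ≈ 141.3 K

S = 1130/0.800² = 1766 W m⁻².
T_eq = [S(1−A)/(4σ)]^(1/4) = [1766×0.37/(4×5.67×10⁻⁸)]^(1/4) = 231.7 K.
ΔT = T_surf − T_eq = 373 − 231.7.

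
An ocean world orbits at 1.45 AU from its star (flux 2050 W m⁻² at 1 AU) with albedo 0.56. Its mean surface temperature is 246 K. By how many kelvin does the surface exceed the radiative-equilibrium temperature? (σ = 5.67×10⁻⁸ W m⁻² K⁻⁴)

ΔT ≈ 37.5 K

S = 2050/1.45² = 975.0 W m⁻².
T_eq = [S(1−A)/(4σ)]^(1/4) = [975.0×0.44/(4×5.67×10⁻⁸)]^(1/4) = 208.5 K.
ΔT = T_surf − T_eq = 246 − 208.5.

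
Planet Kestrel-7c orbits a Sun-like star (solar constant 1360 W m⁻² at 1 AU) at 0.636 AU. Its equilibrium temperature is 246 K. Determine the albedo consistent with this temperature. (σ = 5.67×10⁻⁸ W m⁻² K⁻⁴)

A ≈ 0.75

Flux at 0.636 AU: S = 1360/0.636² = 3360 W m⁻².
From T_eq⁴ = S(1−A)/(4σ): 1−A = 4σT_eq⁴/S.
1−A = 4 × 5.67×10⁻⁸ × (246)⁴ / 3360 = 0.247.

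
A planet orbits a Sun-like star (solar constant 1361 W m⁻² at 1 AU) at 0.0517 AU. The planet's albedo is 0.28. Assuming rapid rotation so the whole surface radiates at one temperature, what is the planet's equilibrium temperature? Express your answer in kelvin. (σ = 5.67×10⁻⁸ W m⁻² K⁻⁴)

T_eq ≈ 1130 K

Flux at 0.0517 AU: S = 1361/0.0517² = 5.09×10⁵ W m⁻².
Energy balance: absorbed = emitted ⇒ πR²·S(1−A) = 4πR²·σT_eq⁴, so T_eq⁴ = S(1−A)/(4σ).
T_eq = [5.09×10⁵ × 0.72 / (4 × 5.67×10⁻⁸)]^(1/4) = (1.62×10¹²)^(1/4) = 1130 K.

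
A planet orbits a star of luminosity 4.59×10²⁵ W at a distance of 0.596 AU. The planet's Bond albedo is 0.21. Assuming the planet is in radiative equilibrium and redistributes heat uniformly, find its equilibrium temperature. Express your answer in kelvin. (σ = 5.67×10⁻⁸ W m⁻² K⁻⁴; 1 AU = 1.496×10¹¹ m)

d = 0.596 AU = 8.92×10¹⁰ m.
Flux: S = L/(4πd²) = 4.59×10²⁵/(4π×(8.92×10¹⁰)²) = 459 W m⁻².
Energy balance: absorbed = emitted ⇒ πR²·S(1−A) = 4πR²·σT_eq⁴, so T_eq⁴ = S(1−A)/(4σ).
T_eq = [459 × 0.79 / (4 × 5.67×10⁻⁸)]^(1/4) = (1.60×10⁹)^(1/4) = 200 K.

T_eq ≈ 200 K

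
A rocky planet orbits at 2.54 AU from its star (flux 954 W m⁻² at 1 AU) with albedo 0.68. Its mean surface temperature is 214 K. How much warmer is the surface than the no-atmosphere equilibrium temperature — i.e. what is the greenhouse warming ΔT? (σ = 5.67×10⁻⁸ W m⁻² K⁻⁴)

S = 954/2.54² = 147.9 W m⁻².
T_eq = [S(1−A)/(4σ)]^(1/4) = [147.9×0.32/(4×5.67×10⁻⁸)]^(1/4) = 120.2 K.
ΔT = T_surf − T_eq = 214 − 120.2.

ΔT ≈ 93.8 K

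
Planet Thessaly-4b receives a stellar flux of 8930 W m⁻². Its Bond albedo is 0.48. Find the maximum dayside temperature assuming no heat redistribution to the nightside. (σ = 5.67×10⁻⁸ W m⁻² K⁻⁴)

With no redistribution each surface element balances locally: S(1−A) = σT⁴.
T = [8930 × 0.52 / 5.67×10⁻⁸]^(1/4) = (8.19×10¹⁰)^(1/4) = 535 K.

T_ss ≈ 535 K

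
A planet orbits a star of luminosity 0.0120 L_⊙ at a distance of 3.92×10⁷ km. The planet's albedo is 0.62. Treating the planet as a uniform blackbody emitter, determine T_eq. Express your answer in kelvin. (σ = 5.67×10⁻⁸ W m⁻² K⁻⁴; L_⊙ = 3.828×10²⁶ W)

T_eq ≈ 141 K

d = 3.92×10⁷ km = 3.92×10¹⁰ m.
L = 0.0120 × 3.828×10²⁶ = 4.59×10²⁴ W.
Flux: S = L/(4πd²) = 4.59×10²⁴/(4π×(3.92×10¹⁰)²) = 238 W m⁻².
Energy balance: absorbed = emitted ⇒ πR²·S(1−A) = 4πR²·σT_eq⁴, so T_eq⁴ = S(1−A)/(4σ).
T_eq = [238 × 0.38 / (4 × 5.67×10⁻⁸)]^(1/4) = (3.99×10⁸)^(1/4) = 141 K.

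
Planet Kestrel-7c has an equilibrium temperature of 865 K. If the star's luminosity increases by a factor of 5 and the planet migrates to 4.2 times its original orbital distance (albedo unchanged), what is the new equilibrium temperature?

T_eq ∝ L^(1/4) · d^(−1/2).
T′ = 865 × 5^(1/4) / 4.2^(1/2) = 631 K.

T_eq ≈ 631 K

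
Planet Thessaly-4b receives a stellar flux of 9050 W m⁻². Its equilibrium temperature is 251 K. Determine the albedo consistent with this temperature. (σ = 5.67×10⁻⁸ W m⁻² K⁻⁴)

A ≈ 0.90

From T_eq⁴ = S(1−A)/(4σ): 1−A = 4σT_eq⁴/S.
1−A = 4 × 5.67×10⁻⁸ × (251)⁴ / 9050 = 0.099.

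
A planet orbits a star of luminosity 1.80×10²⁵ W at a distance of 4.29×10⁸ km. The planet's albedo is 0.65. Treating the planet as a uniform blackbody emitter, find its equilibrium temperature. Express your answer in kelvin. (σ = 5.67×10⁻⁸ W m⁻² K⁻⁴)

T_eq ≈ 58.9 K

d = 4.29×10⁸ km = 4.29×10¹¹ m.
Flux: S = L/(4πd²) = 1.80×10²⁵/(4π×(4.29×10¹¹)²) = 7.78 W m⁻².
Energy balance: absorbed = emitted ⇒ πR²·S(1−A) = 4πR²·σT_eq⁴, so T_eq⁴ = S(1−A)/(4σ).
T_eq = [7.78 × 0.35 / (4 × 5.67×10⁻⁸)]^(1/4) = (1.20×10⁷)^(1/4) = 58.9 K.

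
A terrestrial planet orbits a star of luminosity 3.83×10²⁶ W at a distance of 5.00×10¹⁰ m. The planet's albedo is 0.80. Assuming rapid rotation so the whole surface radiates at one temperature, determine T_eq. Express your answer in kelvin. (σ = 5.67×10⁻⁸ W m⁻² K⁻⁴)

T_eq ≈ 322 K

Flux: S = L/(4πd²) = 3.83×10²⁶/(4π×(5.00×10¹⁰)²) = 1.22×10⁴ W m⁻².
Energy balance: absorbed = emitted ⇒ πR²·S(1−A) = 4πR²·σT_eq⁴, so T_eq⁴ = S(1−A)/(4σ).
T_eq = [1.22×10⁴ × 0.20 / (4 × 5.67×10⁻⁸)]^(1/4) = (1.08×10¹⁰)^(1/4) = 322 K.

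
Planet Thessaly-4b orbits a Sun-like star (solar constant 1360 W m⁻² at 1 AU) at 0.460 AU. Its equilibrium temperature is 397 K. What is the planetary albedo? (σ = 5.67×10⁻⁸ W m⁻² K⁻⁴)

Flux at 0.460 AU: S = 1360/0.460² = 6430 W m⁻².
From T_eq⁴ = S(1−A)/(4σ): 1−A = 4σT_eq⁴/S.
1−A = 4 × 5.67×10⁻⁸ × (397)⁴ / 6430 = 0.877.

A ≈ 0.12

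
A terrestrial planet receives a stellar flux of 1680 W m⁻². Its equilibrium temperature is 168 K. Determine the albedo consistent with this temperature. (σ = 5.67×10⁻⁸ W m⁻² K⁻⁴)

From T_eq⁴ = S(1−A)/(4σ): 1−A = 4σT_eq⁴/S.
1−A = 4 × 5.67×10⁻⁸ × (168)⁴ / 1680 = 0.108.

A ≈ 0.89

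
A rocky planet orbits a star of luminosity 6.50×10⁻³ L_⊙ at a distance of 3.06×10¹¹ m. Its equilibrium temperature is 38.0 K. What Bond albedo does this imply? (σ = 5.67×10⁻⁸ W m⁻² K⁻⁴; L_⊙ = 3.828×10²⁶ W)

A ≈ 0.78

L = 6.50×10⁻³ × 3.828×10²⁶ = 2.49×10²⁴ W.
Flux: S = L/(4πd²) = 2.49×10²⁴/(4π×(3.06×10¹¹)²) = 2.11 W m⁻².
From T_eq⁴ = S(1−A)/(4σ): 1−A = 4σT_eq⁴/S.
1−A = 4 × 5.67×10⁻⁸ × (38.0)⁴ / 2.11 = 0.224.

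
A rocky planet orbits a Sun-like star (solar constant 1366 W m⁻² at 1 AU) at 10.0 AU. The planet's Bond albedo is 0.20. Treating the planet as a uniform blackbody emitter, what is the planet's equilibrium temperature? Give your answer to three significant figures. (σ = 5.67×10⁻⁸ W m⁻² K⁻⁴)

Flux at 10.0 AU: S = 1366/10.0² = 13.7 W m⁻².
Energy balance: absorbed = emitted ⇒ πR²·S(1−A) = 4πR²·σT_eq⁴, so T_eq⁴ = S(1−A)/(4σ).
T_eq = [13.7 × 0.80 / (4 × 5.67×10⁻⁸)]^(1/4) = (4.82×10⁷)^(1/4) = 83.3 K.

T_eq ≈ 83.3 K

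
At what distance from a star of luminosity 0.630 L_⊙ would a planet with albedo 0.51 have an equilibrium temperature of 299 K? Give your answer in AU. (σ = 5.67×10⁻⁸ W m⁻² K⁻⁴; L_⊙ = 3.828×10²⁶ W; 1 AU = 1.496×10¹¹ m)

L = 0.630 × 3.828×10²⁶ = 2.41×10²⁶ W.
From T_eq⁴ = L(1−A)/(16πσd²): d = √[L(1−A)/(16πσT_eq⁴)].
d = √[2.41×10²⁶ × 0.49 / (16π × 5.67×10⁻⁸ × (299)⁴)] = 7.20×10¹⁰ m = 0.481 AU.

d ≈ 0.481 AU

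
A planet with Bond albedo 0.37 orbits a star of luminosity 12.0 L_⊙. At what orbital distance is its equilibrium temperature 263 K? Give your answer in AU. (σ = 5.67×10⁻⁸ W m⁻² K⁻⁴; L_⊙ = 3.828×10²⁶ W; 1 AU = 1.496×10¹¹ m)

d ≈ 3.08 AU

L = 12.0 × 3.828×10²⁶ = 4.59×10²⁷ W.
From T_eq⁴ = L(1−A)/(16πσd²): d = √[L(1−A)/(16πσT_eq⁴)].
d = √[4.59×10²⁷ × 0.63 / (16π × 5.67×10⁻⁸ × (263)⁴)] = 4.61×10¹¹ m = 3.08 AU.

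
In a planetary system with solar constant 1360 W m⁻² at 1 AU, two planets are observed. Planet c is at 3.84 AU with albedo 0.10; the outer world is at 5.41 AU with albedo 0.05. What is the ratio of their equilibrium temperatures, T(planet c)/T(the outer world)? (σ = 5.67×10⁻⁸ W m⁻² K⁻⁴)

T_eq = [S₀(1−A)/(4σd²)]^(1/4), so T ∝ (1−A)^(1/4) / √d.
T₁ = [1360×0.90/(4×5.67×10⁻⁸×3.84²)]^(1/4) = 138.31 K.
T₂ = [1360×0.95/(4×5.67×10⁻⁸×5.41²)]^(1/4) = 118.12 K.

T₁/T₂ ≈ 1.171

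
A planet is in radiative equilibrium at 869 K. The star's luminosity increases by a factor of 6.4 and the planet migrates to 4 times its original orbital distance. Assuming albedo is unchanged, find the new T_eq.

T_eq ≈ 691 K

T_eq ∝ L^(1/4) · d^(−1/2).
T′ = 869 × 6.4^(1/4) / 4^(1/2) = 691 K.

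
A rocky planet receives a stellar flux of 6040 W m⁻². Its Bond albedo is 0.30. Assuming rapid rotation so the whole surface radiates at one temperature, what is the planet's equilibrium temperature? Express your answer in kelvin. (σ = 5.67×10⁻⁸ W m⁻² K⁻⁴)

T_eq ≈ 370 K

Energy balance: absorbed = emitted ⇒ πR²·S(1−A) = 4πR²·σT_eq⁴, so T_eq⁴ = S(1−A)/(4σ).
T_eq = [6040 × 0.70 / (4 × 5.67×10⁻⁸)]^(1/4) = (1.86×10¹⁰)^(1/4) = 370 K.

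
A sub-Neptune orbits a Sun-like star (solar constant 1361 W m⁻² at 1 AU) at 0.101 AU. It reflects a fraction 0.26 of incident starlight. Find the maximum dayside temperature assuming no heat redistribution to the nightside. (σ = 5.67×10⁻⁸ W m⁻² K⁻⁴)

T_ss ≈ 1150 K

Flux at 0.101 AU: S = 1361/0.101² = 1.33×10⁵ W m⁻².
With no redistribution each surface element balances locally: S(1−A) = σT⁴.
T = [1.33×10⁵ × 0.74 / 5.67×10⁻⁸]^(1/4) = (1.74×10¹²)^(1/4) = 1150 K.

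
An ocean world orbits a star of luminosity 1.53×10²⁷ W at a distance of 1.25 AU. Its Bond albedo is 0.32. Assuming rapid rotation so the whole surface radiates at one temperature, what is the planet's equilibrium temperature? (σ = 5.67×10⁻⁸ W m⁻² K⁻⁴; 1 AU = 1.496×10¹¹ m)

T_eq ≈ 320 K

d = 1.25 AU = 1.87×10¹¹ m.
Flux: S = L/(4πd²) = 1.53×10²⁷/(4π×(1.87×10¹¹)²) = 3480 W m⁻².
Energy balance: absorbed = emitted ⇒ πR²·S(1−A) = 4πR²·σT_eq⁴, so T_eq⁴ = S(1−A)/(4σ).
T_eq = [3480 × 0.68 / (4 × 5.67×10⁻⁸)]^(1/4) = (1.04×10¹⁰)^(1/4) = 320 K.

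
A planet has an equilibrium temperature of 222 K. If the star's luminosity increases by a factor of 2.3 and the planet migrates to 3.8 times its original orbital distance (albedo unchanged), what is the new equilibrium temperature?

T_eq ≈ 140 K

T_eq ∝ L^(1/4) · d^(−1/2).
T′ = 222 × 2.3^(1/4) / 3.8^(1/2) = 140 K.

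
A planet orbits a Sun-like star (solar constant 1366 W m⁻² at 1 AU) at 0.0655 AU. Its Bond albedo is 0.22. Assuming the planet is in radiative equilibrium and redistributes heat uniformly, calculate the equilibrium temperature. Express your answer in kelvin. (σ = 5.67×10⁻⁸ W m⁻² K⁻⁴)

Flux at 0.0655 AU: S = 1366/0.0655² = 3.18×10⁵ W m⁻².
Energy balance: absorbed = emitted ⇒ πR²·S(1−A) = 4πR²·σT_eq⁴, so T_eq⁴ = S(1−A)/(4σ).
T_eq = [3.18×10⁵ × 0.78 / (4 × 5.67×10⁻⁸)]^(1/4) = (1.10×10¹²)^(1/4) = 1020 K.

T_eq ≈ 1020 K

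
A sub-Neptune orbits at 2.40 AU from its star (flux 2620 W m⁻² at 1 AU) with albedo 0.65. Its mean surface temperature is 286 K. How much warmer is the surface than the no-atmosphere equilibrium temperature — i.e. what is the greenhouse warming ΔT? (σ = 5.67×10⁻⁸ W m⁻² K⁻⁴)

ΔT ≈ 123.2 K

S = 2620/2.40² = 454.9 W m⁻².
T_eq = [S(1−A)/(4σ)]^(1/4) = [454.9×0.35/(4×5.67×10⁻⁸)]^(1/4) = 162.8 K.
ΔT = T_surf − T_eq = 286 − 162.8.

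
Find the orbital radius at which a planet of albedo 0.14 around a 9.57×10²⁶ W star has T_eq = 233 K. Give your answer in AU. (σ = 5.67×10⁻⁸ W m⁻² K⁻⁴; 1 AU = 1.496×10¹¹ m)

d ≈ 2.09 AU

From T_eq⁴ = L(1−A)/(16πσd²): d = √[L(1−A)/(16πσT_eq⁴)].
d = √[9.57×10²⁶ × 0.86 / (16π × 5.67×10⁻⁸ × (233)⁴)] = 3.13×10¹¹ m = 2.09 AU.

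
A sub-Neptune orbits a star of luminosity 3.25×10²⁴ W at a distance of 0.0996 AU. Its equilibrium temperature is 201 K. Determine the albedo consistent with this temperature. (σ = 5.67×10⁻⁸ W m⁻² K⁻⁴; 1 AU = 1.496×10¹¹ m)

A ≈ 0.68

d = 0.0996 AU = 1.49×10¹⁰ m.
Flux: S = L/(4πd²) = 3.25×10²⁴/(4π×(1.49×10¹⁰)²) = 1160 W m⁻².
From T_eq⁴ = S(1−A)/(4σ): 1−A = 4σT_eq⁴/S.
1−A = 4 × 5.67×10⁻⁸ × (201)⁴ / 1160 = 0.318.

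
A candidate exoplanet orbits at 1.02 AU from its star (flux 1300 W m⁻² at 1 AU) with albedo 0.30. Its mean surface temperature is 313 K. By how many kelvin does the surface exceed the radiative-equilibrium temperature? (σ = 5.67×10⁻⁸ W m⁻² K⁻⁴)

S = 1300/1.02² = 1250 W m⁻².
T_eq = [S(1−A)/(4σ)]^(1/4) = [1250×0.70/(4×5.67×10⁻⁸)]^(1/4) = 249.2 K.
ΔT = T_surf − T_eq = 313 − 249.2.

ΔT ≈ 63.8 K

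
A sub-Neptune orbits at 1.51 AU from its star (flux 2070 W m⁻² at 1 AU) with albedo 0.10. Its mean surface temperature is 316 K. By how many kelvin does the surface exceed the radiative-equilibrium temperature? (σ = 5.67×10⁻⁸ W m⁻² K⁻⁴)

ΔT ≈ 71.0 K

S = 2070/1.51² = 907.9 W m⁻².
T_eq = [S(1−A)/(4σ)]^(1/4) = [907.9×0.90/(4×5.67×10⁻⁸)]^(1/4) = 245.0 K.
ΔT = T_surf − T_eq = 316 − 245.0.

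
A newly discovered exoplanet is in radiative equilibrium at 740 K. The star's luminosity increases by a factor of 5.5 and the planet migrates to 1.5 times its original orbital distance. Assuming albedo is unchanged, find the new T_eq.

T_eq ≈ 925 K

T_eq ∝ L^(1/4) · d^(−1/2).
T′ = 740 × 5.5^(1/4) / 1.5^(1/2) = 925 K.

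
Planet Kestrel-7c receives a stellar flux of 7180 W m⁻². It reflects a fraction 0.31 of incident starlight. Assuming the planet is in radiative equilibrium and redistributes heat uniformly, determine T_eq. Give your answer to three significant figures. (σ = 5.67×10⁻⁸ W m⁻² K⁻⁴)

Energy balance: absorbed = emitted ⇒ πR²·S(1−A) = 4πR²·σT_eq⁴, so T_eq⁴ = S(1−A)/(4σ).
T_eq = [7180 × 0.69 / (4 × 5.67×10⁻⁸)]^(1/4) = (2.18×10¹⁰)^(1/4) = 384 K.

T_eq ≈ 384 K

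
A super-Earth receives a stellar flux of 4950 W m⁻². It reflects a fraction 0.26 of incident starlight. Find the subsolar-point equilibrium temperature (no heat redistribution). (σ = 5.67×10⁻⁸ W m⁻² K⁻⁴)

At the subsolar point the surface absorbs S(1−A) and emits σT⁴ per unit area — no factor of 4, since only the local patch is in balance.
T = [4950 × 0.74 / 5.67×10⁻⁸]^(1/4) = (6.46×10¹⁰)^(1/4) = 504 K.

T_ss ≈ 504 K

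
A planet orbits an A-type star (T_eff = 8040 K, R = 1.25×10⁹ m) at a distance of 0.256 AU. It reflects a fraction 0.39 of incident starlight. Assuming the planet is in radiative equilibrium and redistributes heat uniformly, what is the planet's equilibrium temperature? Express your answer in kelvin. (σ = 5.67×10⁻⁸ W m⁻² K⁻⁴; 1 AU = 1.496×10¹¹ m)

T_eq ≈ 908 K

d = 0.256 AU = 3.83×10¹⁰ m.
L = 4πR_⋆²σT_⋆⁴ = 4π(1.25×10⁹)² × 5.67×10⁻⁸ × (8040)⁴ = 4.65×10²⁷ W.
S = L/(4πd²) = 2.52×10⁵ W m⁻².
Energy balance: absorbed = emitted ⇒ πR²·S(1−A) = 4πR²·σT_eq⁴, so T_eq⁴ = S(1−A)/(4σ).
T_eq = [2.52×10⁵ × 0.61 / (4 × 5.67×10⁻⁸)]^(1/4) = (6.79×10¹¹)^(1/4) = 908 K.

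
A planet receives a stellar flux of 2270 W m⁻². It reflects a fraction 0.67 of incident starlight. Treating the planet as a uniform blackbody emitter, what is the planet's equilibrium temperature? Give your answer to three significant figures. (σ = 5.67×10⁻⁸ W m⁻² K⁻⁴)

T_eq ≈ 240 K

Energy balance: absorbed = emitted ⇒ πR²·S(1−A) = 4πR²·σT_eq⁴, so T_eq⁴ = S(1−A)/(4σ).
T_eq = [2270 × 0.33 / (4 × 5.67×10⁻⁸)]^(1/4) = (3.30×10⁹)^(1/4) = 240 K.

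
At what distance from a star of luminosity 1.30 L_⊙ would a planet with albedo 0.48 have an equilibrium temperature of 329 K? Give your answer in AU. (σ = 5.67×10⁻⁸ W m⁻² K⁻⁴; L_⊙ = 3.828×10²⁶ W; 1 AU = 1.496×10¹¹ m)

d ≈ 0.588 AU

L = 1.30 × 3.828×10²⁶ = 4.98×10²⁶ W.
From T_eq⁴ = L(1−A)/(16πσd²): d = √[L(1−A)/(16πσT_eq⁴)].
d = √[4.98×10²⁶ × 0.52 / (16π × 5.67×10⁻⁸ × (329)⁴)] = 8.80×10¹⁰ m = 0.588 AU.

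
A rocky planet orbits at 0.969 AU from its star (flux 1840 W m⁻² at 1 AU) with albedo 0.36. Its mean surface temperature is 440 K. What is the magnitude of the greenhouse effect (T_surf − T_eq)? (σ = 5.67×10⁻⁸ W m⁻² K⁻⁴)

ΔT ≈ 167.3 K

S = 1840/0.969² = 1960 W m⁻².
T_eq = [S(1−A)/(4σ)]^(1/4) = [1960×0.64/(4×5.67×10⁻⁸)]^(1/4) = 272.7 K.
ΔT = T_surf − T_eq = 440 − 272.7.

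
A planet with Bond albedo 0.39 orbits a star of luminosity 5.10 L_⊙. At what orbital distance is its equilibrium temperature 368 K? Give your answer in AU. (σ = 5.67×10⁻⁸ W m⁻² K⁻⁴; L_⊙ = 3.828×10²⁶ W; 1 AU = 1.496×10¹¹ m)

d ≈ 1.01 AU

L = 5.10 × 3.828×10²⁶ = 1.95×10²⁷ W.
From T_eq⁴ = L(1−A)/(16πσd²): d = √[L(1−A)/(16πσT_eq⁴)].
d = √[1.95×10²⁷ × 0.61 / (16π × 5.67×10⁻⁸ × (368)⁴)] = 1.51×10¹¹ m = 1.01 AU.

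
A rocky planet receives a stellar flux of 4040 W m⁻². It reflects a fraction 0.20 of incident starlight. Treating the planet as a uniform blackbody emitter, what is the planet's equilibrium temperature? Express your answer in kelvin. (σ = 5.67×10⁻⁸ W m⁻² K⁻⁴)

Energy balance: absorbed = emitted ⇒ πR²·S(1−A) = 4πR²·σT_eq⁴, so T_eq⁴ = S(1−A)/(4σ).
T_eq = [4040 × 0.80 / (4 × 5.67×10⁻⁸)]^(1/4) = (1.43×10¹⁰)^(1/4) = 346 K.

T_eq ≈ 346 K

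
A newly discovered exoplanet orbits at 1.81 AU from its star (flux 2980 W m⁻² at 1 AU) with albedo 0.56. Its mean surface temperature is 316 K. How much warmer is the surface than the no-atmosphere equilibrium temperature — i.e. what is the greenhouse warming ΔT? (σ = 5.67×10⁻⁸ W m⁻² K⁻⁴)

ΔT ≈ 111.0 K

S = 2980/1.81² = 909.6 W m⁻².
T_eq = [S(1−A)/(4σ)]^(1/4) = [909.6×0.44/(4×5.67×10⁻⁸)]^(1/4) = 205.0 K.
ΔT = T_surf − T_eq = 316 − 205.0.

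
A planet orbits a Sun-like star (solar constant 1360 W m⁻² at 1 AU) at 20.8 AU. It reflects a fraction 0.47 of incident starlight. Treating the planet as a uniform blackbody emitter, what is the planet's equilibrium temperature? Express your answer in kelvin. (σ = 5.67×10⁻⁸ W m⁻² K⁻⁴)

T_eq ≈ 52.1 K

Flux at 20.8 AU: S = 1360/20.8² = 3.14 W m⁻².
Energy balance: absorbed = emitted ⇒ πR²·S(1−A) = 4πR²·σT_eq⁴, so T_eq⁴ = S(1−A)/(4σ).
T_eq = [3.14 × 0.53 / (4 × 5.67×10⁻⁸)]^(1/4) = (7.35×10⁶)^(1/4) = 52.1 K.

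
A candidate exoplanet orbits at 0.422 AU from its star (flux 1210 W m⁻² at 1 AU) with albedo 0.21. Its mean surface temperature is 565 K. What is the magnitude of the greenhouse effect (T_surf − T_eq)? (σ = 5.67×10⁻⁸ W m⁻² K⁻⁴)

ΔT ≈ 172.8 K

S = 1210/0.422² = 6795 W m⁻².
T_eq = [S(1−A)/(4σ)]^(1/4) = [6795×0.79/(4×5.67×10⁻⁸)]^(1/4) = 392.2 K.
ΔT = T_surf − T_eq = 565 − 392.2.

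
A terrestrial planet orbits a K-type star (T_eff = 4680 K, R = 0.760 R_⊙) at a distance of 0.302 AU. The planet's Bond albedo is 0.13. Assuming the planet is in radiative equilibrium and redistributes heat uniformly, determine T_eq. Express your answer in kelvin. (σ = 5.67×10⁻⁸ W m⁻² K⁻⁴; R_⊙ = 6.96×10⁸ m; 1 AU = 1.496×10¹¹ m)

T_eq ≈ 346 K

R_⋆ = 0.760 × 6.96×10⁸ = 5.29×10⁸ m.
d = 0.302 AU = 4.52×10¹⁰ m.
L = 4πR_⋆²σT_⋆⁴ = 4π(5.29×10⁸)² × 5.67×10⁻⁸ × (4680)⁴ = 9.56×10²⁵ W.
S = L/(4πd²) = 3730 W m⁻².
Energy balance: absorbed = emitted ⇒ πR²·S(1−A) = 4πR²·σT_eq⁴, so T_eq⁴ = S(1−A)/(4σ).
T_eq = [3730 × 0.87 / (4 × 5.67×10⁻⁸)]^(1/4) = (1.43×10¹⁰)^(1/4) = 346 K.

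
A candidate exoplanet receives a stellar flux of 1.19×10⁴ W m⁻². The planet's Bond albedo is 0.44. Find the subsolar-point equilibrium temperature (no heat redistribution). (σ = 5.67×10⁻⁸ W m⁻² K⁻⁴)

T_ss ≈ 586 K

At the subsolar point the surface absorbs S(1−A) and emits σT⁴ per unit area — no factor of 4, since only the local patch is in balance.
T = [1.19×10⁴ × 0.56 / 5.67×10⁻⁸]^(1/4) = (1.18×10¹¹)^(1/4) = 586 K.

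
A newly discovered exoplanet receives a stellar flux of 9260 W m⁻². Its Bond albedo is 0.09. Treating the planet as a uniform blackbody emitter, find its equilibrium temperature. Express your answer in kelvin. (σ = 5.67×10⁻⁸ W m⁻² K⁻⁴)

Energy balance: absorbed = emitted ⇒ πR²·S(1−A) = 4πR²·σT_eq⁴, so T_eq⁴ = S(1−A)/(4σ).
T_eq = [9260 × 0.91 / (4 × 5.67×10⁻⁸)]^(1/4) = (3.72×10¹⁰)^(1/4) = 439 K.

T_eq ≈ 439 K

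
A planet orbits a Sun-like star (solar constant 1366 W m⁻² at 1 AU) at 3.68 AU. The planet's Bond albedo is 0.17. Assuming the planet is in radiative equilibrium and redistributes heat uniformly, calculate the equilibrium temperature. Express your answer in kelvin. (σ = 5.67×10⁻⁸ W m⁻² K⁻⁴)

T_eq ≈ 139 K

Flux at 3.68 AU: S = 1366/3.68² = 101 W m⁻².
Energy balance: absorbed = emitted ⇒ πR²·S(1−A) = 4πR²·σT_eq⁴, so T_eq⁴ = S(1−A)/(4σ).
T_eq = [101 × 0.83 / (4 × 5.67×10⁻⁸)]^(1/4) = (3.69×10⁸)^(1/4) = 139 K.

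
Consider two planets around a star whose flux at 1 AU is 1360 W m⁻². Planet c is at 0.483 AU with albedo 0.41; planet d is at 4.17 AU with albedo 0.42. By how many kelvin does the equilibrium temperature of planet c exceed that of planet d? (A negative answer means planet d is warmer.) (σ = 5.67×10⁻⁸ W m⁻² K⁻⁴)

ΔT ≈ 232.0 K

T_eq = [S₀(1−A)/(4σd²)]^(1/4), so T ∝ (1−A)^(1/4) / √d.
T₁ = [1360×0.59/(4×5.67×10⁻⁸×0.483²)]^(1/4) = 350.92 K.
T₂ = [1360×0.58/(4×5.67×10⁻⁸×4.17²)]^(1/4) = 118.92 K.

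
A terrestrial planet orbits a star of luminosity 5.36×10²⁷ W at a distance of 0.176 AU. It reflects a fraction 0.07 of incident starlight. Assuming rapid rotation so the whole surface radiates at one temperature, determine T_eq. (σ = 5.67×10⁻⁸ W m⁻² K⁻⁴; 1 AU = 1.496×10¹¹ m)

T_eq ≈ 1260 K

d = 0.176 AU = 2.63×10¹⁰ m.
Flux: S = L/(4πd²) = 5.36×10²⁷/(4π×(2.63×10¹⁰)²) = 6.15×10⁵ W m⁻².
Energy balance: absorbed = emitted ⇒ πR²·S(1−A) = 4πR²·σT_eq⁴, so T_eq⁴ = S(1−A)/(4σ).
T_eq = [6.15×10⁵ × 0.93 / (4 × 5.67×10⁻⁸)]^(1/4) = (2.52×10¹²)^(1/4) = 1260 K.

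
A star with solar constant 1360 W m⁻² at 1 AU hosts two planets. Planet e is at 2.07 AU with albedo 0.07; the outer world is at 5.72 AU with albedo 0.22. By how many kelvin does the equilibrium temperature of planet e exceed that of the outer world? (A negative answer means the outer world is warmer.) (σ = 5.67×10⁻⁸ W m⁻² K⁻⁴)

ΔT ≈ 80.6 K

T_eq = [S₀(1−A)/(4σd²)]^(1/4), so T ∝ (1−A)^(1/4) / √d.
T₁ = [1360×0.93/(4×5.67×10⁻⁸×2.07²)]^(1/4) = 189.94 K.
T₂ = [1360×0.78/(4×5.67×10⁻⁸×5.72²)]^(1/4) = 109.35 K.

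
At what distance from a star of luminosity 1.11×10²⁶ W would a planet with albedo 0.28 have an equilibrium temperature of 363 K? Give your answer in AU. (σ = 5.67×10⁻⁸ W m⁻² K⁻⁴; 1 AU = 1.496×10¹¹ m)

d ≈ 0.269 AU

From T_eq⁴ = L(1−A)/(16πσd²): d = √[L(1−A)/(16πσT_eq⁴)].
d = √[1.11×10²⁶ × 0.72 / (16π × 5.67×10⁻⁸ × (363)⁴)] = 4.02×10¹⁰ m = 0.269 AU.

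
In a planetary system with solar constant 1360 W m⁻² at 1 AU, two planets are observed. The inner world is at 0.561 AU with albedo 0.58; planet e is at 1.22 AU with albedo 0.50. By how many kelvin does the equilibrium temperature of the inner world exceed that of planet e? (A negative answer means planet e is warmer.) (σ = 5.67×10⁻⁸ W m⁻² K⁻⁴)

ΔT ≈ 87.2 K

T_eq = [S₀(1−A)/(4σd²)]^(1/4), so T ∝ (1−A)^(1/4) / √d.
T₁ = [1360×0.42/(4×5.67×10⁻⁸×0.561²)]^(1/4) = 299.09 K.
T₂ = [1360×0.50/(4×5.67×10⁻⁸×1.22²)]^(1/4) = 211.85 K.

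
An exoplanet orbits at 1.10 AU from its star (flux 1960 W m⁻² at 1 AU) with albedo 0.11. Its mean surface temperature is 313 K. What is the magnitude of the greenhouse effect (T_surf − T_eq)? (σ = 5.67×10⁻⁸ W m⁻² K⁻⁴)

S = 1960/1.10² = 1620 W m⁻².
T_eq = [S(1−A)/(4σ)]^(1/4) = [1620×0.89/(4×5.67×10⁻⁸)]^(1/4) = 282.4 K.
ΔT = T_surf − T_eq = 313 − 282.4.

ΔT ≈ 30.6 K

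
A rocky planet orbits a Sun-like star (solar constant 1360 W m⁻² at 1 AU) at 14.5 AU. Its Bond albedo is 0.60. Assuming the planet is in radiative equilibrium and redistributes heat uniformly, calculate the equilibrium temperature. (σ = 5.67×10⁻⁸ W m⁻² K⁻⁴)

Flux at 14.5 AU: S = 1360/14.5² = 6.47 W m⁻².
Energy balance: absorbed = emitted ⇒ πR²·S(1−A) = 4πR²·σT_eq⁴, so T_eq⁴ = S(1−A)/(4σ).
T_eq = [6.47 × 0.40 / (4 × 5.67×10⁻⁸)]^(1/4) = (1.14×10⁷)^(1/4) = 58.1 K.

T_eq ≈ 58.1 K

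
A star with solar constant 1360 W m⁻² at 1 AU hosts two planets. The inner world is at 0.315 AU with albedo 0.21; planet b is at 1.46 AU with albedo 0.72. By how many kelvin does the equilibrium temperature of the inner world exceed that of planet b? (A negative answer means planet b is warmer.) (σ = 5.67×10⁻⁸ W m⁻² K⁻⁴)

T_eq = [S₀(1−A)/(4σd²)]^(1/4), so T ∝ (1−A)^(1/4) / √d.
T₁ = [1360×0.79/(4×5.67×10⁻⁸×0.315²)]^(1/4) = 467.44 K.
T₂ = [1360×0.28/(4×5.67×10⁻⁸×1.46²)]^(1/4) = 167.53 K.

ΔT ≈ 299.9 K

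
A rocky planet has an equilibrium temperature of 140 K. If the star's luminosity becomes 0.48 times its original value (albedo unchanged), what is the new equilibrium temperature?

T_eq ∝ L^(1/4) · d^(−1/2).
T′ = 140 × 0.48^(1/4) = 117 K.

T_eq ≈ 117 K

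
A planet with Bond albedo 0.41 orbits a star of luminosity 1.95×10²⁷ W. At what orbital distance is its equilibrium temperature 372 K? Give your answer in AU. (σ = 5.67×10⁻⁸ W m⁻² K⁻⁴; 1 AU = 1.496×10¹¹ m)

d ≈ 0.971 AU

From T_eq⁴ = L(1−A)/(16πσd²): d = √[L(1−A)/(16πσT_eq⁴)].
d = √[1.95×10²⁷ × 0.59 / (16π × 5.67×10⁻⁸ × (372)⁴)] = 1.45×10¹¹ m = 0.971 AU.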